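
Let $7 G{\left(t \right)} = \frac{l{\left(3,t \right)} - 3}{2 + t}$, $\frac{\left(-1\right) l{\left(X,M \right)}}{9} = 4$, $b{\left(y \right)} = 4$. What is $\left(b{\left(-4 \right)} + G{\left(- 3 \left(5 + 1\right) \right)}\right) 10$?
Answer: $\frac{2435}{56} \approx 43.482$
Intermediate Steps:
$l{\left(X,M \right)} = -36$ ($l{\left(X,M \right)} = \left(-9\right) 4 = -36$)
$G{\left(t \right)} = - \frac{39}{7 \left(2 + t\right)}$ ($G{\left(t \right)} = \frac{\left(-36 - 3\right) \frac{1}{2 + t}}{7} = \frac{\left(-39\right) \frac{1}{2 + t}}{7} = - \frac{39}{7 \left(2 + t\right)}$)
$\left(b{\left(-4 \right)} + G{\left(- 3 \left(5 + 1\right) \right)}\right) 10 = \left(4 - \frac{39}{14 + 7 \left(- 3 \left(5 + 1\right)\right)}\right) 10 = \left(4 - \frac{39}{14 + 7 \left(\left(-3\right) 6\right)}\right) 10 = \left(4 - \frac{39}{14 + 7 \left(-18\right)}\right) 10 = \left(4 - \frac{39}{14 - 126}\right) 10 = \left(4 - \frac{39}{-112}\right) 10 = \left(4 - - \frac{39}{112}\right) 10 = \left(4 + \frac{39}{112}\right) 10 = \frac{487}{112} \cdot 10 = \frac{2435}{56}$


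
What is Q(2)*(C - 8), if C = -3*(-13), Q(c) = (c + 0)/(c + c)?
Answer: 31/2 ≈ 15.500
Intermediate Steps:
Q(c) = 1/2 (Q(c) = c/((2*c)) = c*(1/(2*c)) = 1/2)
C = 39
Q(2)*(C - 8) = (39 - 8)/2 = (1/2)*31 = 31/2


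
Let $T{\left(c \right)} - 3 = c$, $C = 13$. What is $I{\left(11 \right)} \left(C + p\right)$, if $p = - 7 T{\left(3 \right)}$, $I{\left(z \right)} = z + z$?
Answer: $-638$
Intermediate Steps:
$I{\left(z \right)} = 2 z$
$T{\left(c \right)} = 3 + c$
$p = -42$ ($p = - 7 \left(3 + 3\right) = \left(-7\right) 6 = -42$)
$I{\left(11 \right)} \left(C + p\right) = 2 \cdot 11 \left(13 - 42\right) = 22 \left(-29\right) = -638$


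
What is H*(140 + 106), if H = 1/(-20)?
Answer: -123/10 ≈ -12.300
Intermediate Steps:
H = -1/20 ≈ -0.050000
H*(140 + 106) = -(140 + 106)/20 = -1/20*246 = -123/10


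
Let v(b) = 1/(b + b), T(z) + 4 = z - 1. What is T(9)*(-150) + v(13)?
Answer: -15599/26 ≈ -599.96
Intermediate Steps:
T(z) = -5 + z (T(z) = -4 + (z - 1) = -4 + (-1 + z) = -5 + z)
v(b) = 1/(2*b)
T(9)*(-150) + v(13) = (-5 + 9)*(-150) + (½)/13 = 4*(-150) + (½)*(1/13) = -600 + 1/26 = -15599/26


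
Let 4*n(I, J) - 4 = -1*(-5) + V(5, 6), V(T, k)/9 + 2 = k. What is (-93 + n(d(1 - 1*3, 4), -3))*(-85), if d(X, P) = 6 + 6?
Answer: 27795/4 ≈ 6948.8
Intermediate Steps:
V(T, k) = -18 + 9*k
d(X, P) = 12
n(I, J) = 45/4 (n(I, J) = 1 + (-1*(-5) + (-18 + 9*6))/4 = 1 + (5 + (-18 + 54))/4 = 1 + (5 + 36)/4 = 1 + (¼)*41 = 1 + 41/4 = 45/4)
(-93 + n(d(1 - 1*3, 4), -3))*(-85) = (-93 + 45/4)*(-85) = -327/4*(-85) = 27795/4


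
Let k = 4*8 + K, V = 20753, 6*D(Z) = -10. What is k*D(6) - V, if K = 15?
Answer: -62494/3 ≈ -20831.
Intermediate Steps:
D(Z) = -5/3 (D(Z) = (⅙)*(-10) = -5/3)
k = 47 (k = 4*8 + 15 = 32 + 15 = 47)
k*D(6) - V = 47*(-5/3) - 1*20753 = -235/3 - 20753 = -62494/3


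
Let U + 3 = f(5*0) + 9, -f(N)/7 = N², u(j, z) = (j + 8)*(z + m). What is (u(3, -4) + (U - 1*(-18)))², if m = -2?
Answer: 1764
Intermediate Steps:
u(j, z) = (-2 + z)*(8 + j) (u(j, z) = (j + 8)*(z - 2) = (8 + j)*(-2 + z) = (-2 + z)*(8 + j))
f(N) = -7*N²
U = 6 (U = -3 + (-7*(5*0)² + 9) = -3 + (-7*0² + 9) = -3 + (-7*0 + 9) = -3 + (0 + 9) = -3 + 9 = 6)
(u(3, -4) + (U - 1*(-18)))² = ((-16 - 2*3 + 8*(-4) + 3*(-4)) + (6 - 1*(-18)))² = ((-16 - 6 - 32 - 12) + (6 + 18))² = (-66 + 24)² = (-42)² = 1764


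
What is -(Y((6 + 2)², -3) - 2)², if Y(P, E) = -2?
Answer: -16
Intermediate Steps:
-(Y((6 + 2)², -3) - 2)² = -(-2 - 2)² = -1*(-4)² = -1*16 = -16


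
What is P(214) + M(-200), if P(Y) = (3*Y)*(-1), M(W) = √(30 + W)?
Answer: -642 + I*√170 ≈ -642.0 + 13.038*I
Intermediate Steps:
P(Y) = -3*Y
P(214) + M(-200) = -3*214 + √(30 - 200) = -642 + √(-170) = -642 + I*√170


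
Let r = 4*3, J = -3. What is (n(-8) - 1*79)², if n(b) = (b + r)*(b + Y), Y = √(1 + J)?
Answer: 12289 - 888*I*√2 ≈ 12289.0 - 1255.8*I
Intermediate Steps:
r = 12
Y = I*√2 (Y = √(1 - 3) = √(-2) = I*√2 ≈ 1.4142*I)
n(b) = (12 + b)*(b + I*√2) (n(b) = (b + 12)*(b + I*√2) = (12 + b)*(b + I*√2))
(n(-8) - 1*79)² = (((-8)² + 12*(-8) + 12*I*√2 + I*(-8)*√2) - 1*79)² = ((64 - 96 + 12*I*√2 - 8*I*√2) - 79)² = ((-32 + 4*I*√2) - 79)² = (-111 + 4*I*√2)²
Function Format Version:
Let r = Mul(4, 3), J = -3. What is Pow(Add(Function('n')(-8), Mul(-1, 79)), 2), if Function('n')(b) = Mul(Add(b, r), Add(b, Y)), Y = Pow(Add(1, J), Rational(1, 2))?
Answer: Add(12289, Mul(-888, I, Pow(2, Rational(1, 2)))) ≈ Add(12289., Mul(-1255.8, I))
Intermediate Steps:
r = 12
Y = Mul(I, Pow(2, Rational(1, 2))) (Y = Pow(Add(1, -3), Rational(1, 2)) = Pow(-2, Rational(1, 2)) = Mul(I, Pow(2, Rational(1, 2))) ≈ Mul(1.4142, I))
Function('n')(b) = Mul(Add(12, b), Add(b, Mul(I, Pow(2, Rational(1, 2))))) (Function('n')(b) = Mul(Add(b, 12), Add(b, Mul(I, Pow(2, Rational(1, 2))))) = Mul(Add(12, b), Add(b, Mul(I, Pow(2, Rational(1, 2))))))
Pow(Add(Function('n')(-8), Mul(-1, 79)), 2) = Pow(Add(Add(Pow(-8, 2), Mul(12, -8), Mul(12, I, Pow(2, Rational(1, 2))), Mul(I, -8, Pow(2, Rational(1, 2)))), Mul(-1, 79)), 2) = Pow(Add(Add(64, -96, Mul(12, I, Pow(2, Rational(1, 2))), Mul(-8, I, Pow(2, Rational(1, 2)))), -79), 2) = Pow(Add(Add(-32, Mul(4, I, Pow(2, Rational(1, 2)))), -79), 2) = Pow(Add(-111, Mul(4, I, Pow(2, Rational(1, 2)))), 2)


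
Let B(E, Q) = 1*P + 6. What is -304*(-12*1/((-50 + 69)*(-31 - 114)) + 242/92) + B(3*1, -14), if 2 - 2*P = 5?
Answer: -5312497/6670 ≈ -796.48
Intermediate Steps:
P = -3/2 (P = 1 - ½*5 = 1 - 5/2 = -3/2 ≈ -1.5000)
B(E, Q) = 9/2 (B(E, Q) = 1*(-3/2) + 6 = -3/2 + 6 = 9/2)
-304*(-12*1/((-50 + 69)*(-31 - 114)) + 242/92) + B(3*1, -14) = -304*(-12*1/((-50 + 69)*(-31 - 114)) + 242/92) + 9/2 = -304*(-12/((-145*19)) + 242*(1/92)) + 9/2 = -304*(-12/(-2755) + 121/46) + 9/2 = -304*(-12*(-1/2755) + 121/46) + 9/2 = -304*(12/2755 + 121/46) + 9/2 = -304*333907/126730 + 9/2 = -2671256/3335 + 9/2 = -5312497/6670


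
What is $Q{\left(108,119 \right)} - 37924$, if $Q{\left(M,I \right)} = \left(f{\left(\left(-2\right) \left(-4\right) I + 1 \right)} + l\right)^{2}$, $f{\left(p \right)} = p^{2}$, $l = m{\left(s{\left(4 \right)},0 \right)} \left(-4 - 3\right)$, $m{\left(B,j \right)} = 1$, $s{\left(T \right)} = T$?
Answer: $824830834880$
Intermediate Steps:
$l = -7$ ($l = 1 \left(-4 - 3\right) = 1 \left(-7\right) = -7$)
$Q{\left(M,I \right)} = \left(-7 + \left(1 + 8 I\right)^{2}\right)^{2}$ ($Q{\left(M,I \right)} = \left(\left(\left(-2\right) \left(-4\right) I + 1\right)^{2} - 7\right)^{2} = \left(\left(8 I + 1\right)^{2} - 7\right)^{2} = \left(\left(1 + 8 I\right)^{2} - 7\right)^{2} = \left(-7 + \left(1 + 8 I\right)^{2}\right)^{2}$)
$Q{\left(108,119 \right)} - 37924 = \left(-7 + \left(1 + 8 \cdot 119\right)^{2}\right)^{2} - 37924 = \left(-7 + \left(1 + 952\right)^{2}\right)^{2} - 37924 = \left(-7 + 953^{2}\right)^{2} - 37924 = \left(-7 + 908209\right)^{2} - 37924 = 908202^{2} - 37924 = 824830872804 - 37924 = 824830834880$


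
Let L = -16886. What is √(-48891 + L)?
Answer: I*√65777 ≈ 256.47*I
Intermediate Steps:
√(-48891 + L) = √(-48891 - 16886) = √(-65777) = I*√65777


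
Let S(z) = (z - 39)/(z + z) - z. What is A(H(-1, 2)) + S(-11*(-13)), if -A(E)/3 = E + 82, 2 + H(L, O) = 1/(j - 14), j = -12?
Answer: -109401/286 ≈ -382.52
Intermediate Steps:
H(L, O) = -53/26 (H(L, O) = -2 + 1/(-12 - 14) = -2 + 1/(-26) = -2 - 1/26 = -53/26)
A(E) = -246 - 3*E (A(E) = -3*(E + 82) = -3*(82 + E) = -246 - 3*E)
S(z) = -z + (-39 + z)/(2*z) (S(z) = (-39 + z)/((2*z)) - z = (-39 + z)*(1/(2*z)) - z = (-39 + z)/(2*z) - z = -z + (-39 + z)/(2*z))
A(H(-1, 2)) + S(-11*(-13)) = (-246 - 3*(-53/26)) + (½ - (-11)*(-13) - 39/(2*((-11*(-13))))) = (-246 + 159/26) + (½ - 1*143 - 39/2/143) = -6237/26 + (½ - 143 - 39/2*1/143) = -6237/26 + (½ - 143 - 3/22) = -6237/26 - 1569/11 = -109401/286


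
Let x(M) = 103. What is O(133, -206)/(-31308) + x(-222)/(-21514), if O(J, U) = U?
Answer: 150895/84195039 ≈ 0.0017922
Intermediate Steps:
O(133, -206)/(-31308) + x(-222)/(-21514) = -206/(-31308) + 103/(-21514) = -206*(-1/31308) + 103*(-1/21514) = 103/15654 - 103/21514 = 150895/84195039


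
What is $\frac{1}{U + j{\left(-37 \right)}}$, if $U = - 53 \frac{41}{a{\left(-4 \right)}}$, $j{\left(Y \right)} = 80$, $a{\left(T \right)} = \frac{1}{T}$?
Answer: $\frac{1}{8772} \approx 0.000114$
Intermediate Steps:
$U = 8692$ ($U = - 53 \frac{41}{\frac{1}{-4}} = - 53 \frac{41}{- \frac{1}{4}} = - 53 \cdot 41 \left(-4\right) = \left(-53\right) \left(-164\right) = 8692$)
$\frac{1}{U + j{\left(-37 \right)}} = \frac{1}{8692 + 80} = \frac{1}{8772}$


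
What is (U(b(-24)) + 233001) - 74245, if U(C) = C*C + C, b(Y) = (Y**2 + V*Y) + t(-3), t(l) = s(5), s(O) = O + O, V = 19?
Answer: 175786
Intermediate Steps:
s(O) = 2*O
t(l) = 10 (t(l) = 2*5 = 10)
b(Y) = 10 + Y**2 + 19*Y (b(Y) = (Y**2 + 19*Y) + 10 = 10 + Y**2 + 19*Y)
U(C) = C + C**2 (U(C) = C**2 + C = C + C**2)
(U(b(-24)) + 233001) - 74245 = ((10 + (-24)**2 + 19*(-24))*(1 + (10 + (-24)**2 + 19*(-24))) + 233001) - 74245 = ((10 + 576 - 456)*(1 + (10 + 576 - 456)) + 233001) - 74245 = (130*(1 + 130) + 233001) - 74245 = (130*131 + 233001) - 74245 = (17030 + 233001) - 74245 = 250031 - 74245 = 175786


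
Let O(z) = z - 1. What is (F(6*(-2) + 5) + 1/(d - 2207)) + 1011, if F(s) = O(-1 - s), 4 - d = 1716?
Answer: 3981703/3919 ≈ 1016.0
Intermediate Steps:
d = -1712 (d = 4 - 1*1716 = 4 - 1716 = -1712)
O(z) = -1 + z
F(s) = -2 - s (F(s) = -1 + (-1 - s) = -2 - s)
(F(6*(-2) + 5) + 1/(d - 2207)) + 1011 = ((-2 - (6*(-2) + 5)) + 1/(-1712 - 2207)) + 1011 = ((-2 - (-12 + 5)) + 1/(-3919)) + 1011 = ((-2 - 1*(-7)) - 1/3919) + 1011 = ((-2 + 7) - 1/3919) + 1011 = (5 - 1/3919) + 1011 = 19594/3919 + 1011 = 3981703/3919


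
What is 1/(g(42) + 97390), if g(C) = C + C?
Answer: 1/97474 ≈ 1.0259e-5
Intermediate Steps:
g(C) = 2*C
1/(g(42) + 97390) = 1/(2*42 + 97390) = 1/(84 + 97390) = 1/97474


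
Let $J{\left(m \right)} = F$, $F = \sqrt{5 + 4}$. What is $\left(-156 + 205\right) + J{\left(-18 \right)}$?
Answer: $52$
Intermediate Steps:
$F = 3$ ($F = \sqrt{9} = 3$)
$J{\left(m \right)} = 3$
$\left(-156 + 205\right) + J{\left(-18 \right)} = \left(-156 + 205\right) + 3 = 49 + 3 = 52$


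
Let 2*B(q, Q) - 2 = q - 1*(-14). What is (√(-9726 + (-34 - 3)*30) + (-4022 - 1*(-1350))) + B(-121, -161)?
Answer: -5449/2 + 6*I*√301 ≈ -2724.5 + 104.1*I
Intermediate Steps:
B(q, Q) = 8 + q/2 (B(q, Q) = 1 + (q - 1*(-14))/2 = 1 + (q + 14)/2 = 1 + (14 + q)/2 = 1 + (7 + q/2) = 8 + q/2)
(√(-9726 + (-34 - 3)*30) + (-4022 - 1*(-1350))) + B(-121, -161) = (√(-9726 + (-34 - 3)*30) + (-4022 - 1*(-1350))) + (8 + (½)*(-121)) = (√(-9726 - 37*30) + (-4022 + 1350)) + (8 - 121/2) = (√(-9726 - 1110) - 2672) - 105/2 = (√(-10836) - 2672) - 105/2 = (6*I*√301 - 2672) - 105/2 = (-2672 + 6*I*√301) - 105/2 = -5449/2 + 6*I*√301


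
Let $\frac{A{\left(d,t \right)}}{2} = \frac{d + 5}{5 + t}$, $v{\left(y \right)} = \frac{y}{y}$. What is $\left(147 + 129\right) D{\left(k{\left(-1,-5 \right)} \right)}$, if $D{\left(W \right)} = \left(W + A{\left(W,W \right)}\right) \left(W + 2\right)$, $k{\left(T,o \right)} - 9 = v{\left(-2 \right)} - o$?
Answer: $79764$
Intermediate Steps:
$v{\left(y \right)} = 1$
$k{\left(T,o \right)} = 10 - o$ ($k{\left(T,o \right)} = 9 - \left(-1 + o\right) = 10 - o$)
$A{\left(d,t \right)} = \frac{2 \left(5 + d\right)}{5 + t}$ ($A{\left(d,t \right)} = 2 \frac{d + 5}{5 + t} = 2 \frac{5 + d}{5 + t} = \frac{2 \left(5 + d\right)}{5 + t}$)
$D{\left(W \right)} = \left(2 + W\right)^{2}$ ($D{\left(W \right)} = \left(W + \frac{2 \left(5 + W\right)}{5 + W}\right) \left(W + 2\right) = \left(W + 2\right) \left(2 + W\right) = \left(2 + W\right) \left(2 + W\right) = \left(2 + W\right)^{2}$)
$\left(147 + 129\right) D{\left(k{\left(-1,-5 \right)} \right)} = \left(147 + 129\right) \left(4 + \left(10 - -5\right)^{2} + 4 \left(10 - -5\right)\right) = 276 \left(4 + \left(10 + 5\right)^{2} + 4 \left(10 + 5\right)\right) = 276 \left(4 + 15^{2} + 4 \cdot 15\right) = 276 \left(4 + 225 + 60\right) = 276 \cdot 289 = 79764$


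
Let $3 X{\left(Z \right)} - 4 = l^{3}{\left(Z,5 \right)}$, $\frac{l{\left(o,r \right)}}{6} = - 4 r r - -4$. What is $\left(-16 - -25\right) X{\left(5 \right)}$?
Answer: $-573308916$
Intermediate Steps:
$l{\left(o,r \right)} = 24 - 24 r^{2}$ ($l{\left(o,r \right)} = 6 \left(- 4 r r - -4\right) = 6 \left(- 4 r^{2} + 4\right) = 6 \left(4 - 4 r^{2}\right) = 24 - 24 r^{2}$)
$X{\left(Z \right)} = - \frac{191102972}{3}$ ($X{\left(Z \right)} = \frac{4}{3} + \frac{\left(24 - 24 \cdot 5^{2}\right)^{3}}{3} = \frac{4}{3} + \frac{\left(24 - 600\right)^{3}}{3} = \frac{4}{3} + \frac{\left(-576\right)^{3}}{3} = \frac{4}{3} + \frac{1}{3} \left(-191102976\right) = \frac{4}{3} - 63700992 = - \frac{191102972}{3}$)
$\left(-16 - -25\right) X{\left(5 \right)} = \left(-16 - -25\right) \left(- \frac{191102972}{3}\right) = \left(-16 + 25\right) \left(- \frac{191102972}{3}\right) = 9 \left(- \frac{191102972}{3}\right) = -573308916$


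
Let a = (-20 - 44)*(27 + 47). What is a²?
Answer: 22429696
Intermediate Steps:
a = -4736 (a = -64*74 = -4736)
a² = (-4736)² = 22429696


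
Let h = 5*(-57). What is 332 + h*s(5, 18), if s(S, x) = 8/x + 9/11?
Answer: -919/33 ≈ -27.848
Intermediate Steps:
h = -285
s(S, x) = 9/11 + 8/x (s(S, x) = 8/x + 9*(1/11) = 8/x + 9/11 = 9/11 + 8/x)
332 + h*s(5, 18) = 332 - 285*(9/11 + 8/18) = 332 - 285*(9/11 + 8*(1/18)) = 332 - 285*(9/11 + 4/9) = 332 - 285*125/99 = 332 - 11875/33 = -919/33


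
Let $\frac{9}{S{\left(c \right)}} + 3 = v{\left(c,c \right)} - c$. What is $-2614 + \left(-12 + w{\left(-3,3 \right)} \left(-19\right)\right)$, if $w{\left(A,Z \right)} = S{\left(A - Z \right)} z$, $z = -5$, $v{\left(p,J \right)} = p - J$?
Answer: $-2341$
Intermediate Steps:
$S{\left(c \right)} = \frac{9}{-3 - c}$ ($S{\left(c \right)} = \frac{9}{-3 + \left(\left(c - c\right) - c\right)} = \frac{9}{-3 + \left(0 - c\right)} = \frac{9}{-3 - c}$)
$w{\left(A,Z \right)} = \frac{45}{3 + A - Z}$ ($w{\left(A,Z \right)} = - \frac{9}{3 + \left(A - Z\right)} \left(-5\right) = - \frac{9}{3 + A - Z} \left(-5\right) = \frac{45}{3 + A - Z}$)
$-2614 + \left(-12 + w{\left(-3,3 \right)} \left(-19\right)\right) = -2614 - \left(12 - \frac{45}{3 - 3 - 3} \left(-19\right)\right) = -2614 - \left(12 - \frac{45}{-3} \left(-19\right)\right) = -2614 - \left(12 - 45 \left(- \frac{1}{3}\right) \left(-19\right)\right) = -2614 - -273 = -2614 + \left(-12 + 285\right) = -2614 + 273 = -2341$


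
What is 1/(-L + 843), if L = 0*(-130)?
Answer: 1/843 ≈ 0.0011862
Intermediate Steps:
L = 0
1/(-L + 843) = 1/(-1*0 + 843) = 1/(0 + 843) = 1/843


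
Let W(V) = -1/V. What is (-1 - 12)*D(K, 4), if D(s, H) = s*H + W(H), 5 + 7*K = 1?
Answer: 923/28 ≈ 32.964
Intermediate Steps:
K = -4/7 (K = -5/7 + (⅐)*1 = -5/7 + ⅐ = -4/7 ≈ -0.57143)
D(s, H) = -1/H + H*s (D(s, H) = s*H - 1/H = H*s - 1/H = -1/H + H*s)
(-1 - 12)*D(K, 4) = (-1 - 12)*(-1/4 + 4*(-4/7)) = -13*(-1*¼ - 16/7) = -13*(-¼ - 16/7) = -13*(-71/28) = 923/28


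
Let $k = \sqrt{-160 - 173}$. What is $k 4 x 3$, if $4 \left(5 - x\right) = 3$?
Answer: $153 i \sqrt{37} \approx 930.66 i$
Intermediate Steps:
$x = \frac{17}{4}$ ($x = 5 - \frac{3}{4} = \frac{17}{4} \approx 4.25$)
$k = 3 i \sqrt{37}$ ($k = \sqrt{-333} = 3 i \sqrt{37} \approx 18.248 i$)
$k 4 x 3 = 3 i \sqrt{37} \cdot 4 \cdot \frac{17}{4} \cdot 3 = 3 i \sqrt{37} \cdot 17 \cdot 3 = 3 i \sqrt{37} \cdot 51 = 153 i \sqrt{37}$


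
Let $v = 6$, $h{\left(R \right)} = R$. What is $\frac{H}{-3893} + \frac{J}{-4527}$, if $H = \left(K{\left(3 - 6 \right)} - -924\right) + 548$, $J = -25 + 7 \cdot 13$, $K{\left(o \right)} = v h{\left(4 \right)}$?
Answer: $- \frac{137830}{345561} \approx -0.39886$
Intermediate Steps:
$K{\left(o \right)} = 24$ ($K{\left(o \right)} = 6 \cdot 4 = 24$)
$J = 66$ ($J = -25 + 91 = 66$)
$H = 1496$ ($H = \left(24 - -924\right) + 548 = \left(24 + 924\right) + 548 = 948 + 548 = 1496$)
$\frac{H}{-3893} + \frac{J}{-4527} = \frac{1496}{-3893} + \frac{66}{-4527} = 1496 \left(- \frac{1}{3893}\right) + 66 \left(- \frac{1}{4527}\right) = - \frac{88}{229} - \frac{22}{1509} = - \frac{137830}{345561}$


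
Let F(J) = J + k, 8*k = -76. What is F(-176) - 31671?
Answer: -63713/2 ≈ -31857.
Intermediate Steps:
k = -19/2 (k = (1/8)*(-76) = -19/2 ≈ -9.5000)
F(J) = -19/2 + J (F(J) = J - 19/2 = -19/2 + J)
F(-176) - 31671 = (-19/2 - 176) - 31671 = -371/2 - 31671 = -63713/2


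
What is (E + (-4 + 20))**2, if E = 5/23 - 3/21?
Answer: 6697744/25921 ≈ 258.39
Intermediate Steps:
E = 12/161 (E = 5*(1/23) - 3*1/21 = 5/23 - 1/7 = 12/161 ≈ 0.074534)
(E + (-4 + 20))**2 = (12/161 + (-4 + 20))**2 = (12/161 + 16)**2 = (2588/161)**2 = 6697744/25921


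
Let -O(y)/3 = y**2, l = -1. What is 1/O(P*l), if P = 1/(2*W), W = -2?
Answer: -16/3 ≈ -5.3333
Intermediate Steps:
P = -1/4 (P = 1/(2*(-2)) = 1/(-4) = -1/4 ≈ -0.25000)
O(y) = -3*y**2
1/O(P*l) = 1/(-3*(-1/4*(-1))**2) = 1/(-3*(1/4)**2) = 1/(-3*1/16) = 1/(-3/16) = -16/3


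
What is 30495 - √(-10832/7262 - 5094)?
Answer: 30495 - I*√67179781630/3631 ≈ 30495.0 - 71.383*I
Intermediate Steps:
30495 - √(-10832/7262 - 5094) = 30495 - √(-10832*1/7262 - 5094) = 30495 - √(-5416/3631 - 5094) = 30495 - √(-18501730/3631) = 30495 - I*√67179781630/3631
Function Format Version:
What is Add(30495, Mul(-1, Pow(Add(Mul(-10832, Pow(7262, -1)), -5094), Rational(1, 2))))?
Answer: Add(30495, Mul(Rational(-1, 3631), I, Pow(67179781630, Rational(1, 2)))) ≈ Add(30495., Mul(-71.383, I))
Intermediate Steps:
Add(30495, Mul(-1, Pow(Add(Mul(-10832, Pow(7262, -1)), -5094), Rational(1, 2)))) = Add(30495, Mul(-1, Pow(Add(Mul(-10832, Rational(1, 7262)), -5094), Rational(1, 2)))) = Add(30495, Mul(-1, Pow(Add(Rational(-5416, 3631), -5094), Rational(1, 2)))) = Add(30495, Mul(-1, Pow(Rational(-18501730, 3631), Rational(1, 2)))) = Add(30495, Mul(-1, Mul(Rational(1, 3631), I, Pow(67179781630, Rational(1, 2))))) = Add(30495, Mul(Rational(-1, 3631), I, Pow(67179781630, Rational(1, 2))))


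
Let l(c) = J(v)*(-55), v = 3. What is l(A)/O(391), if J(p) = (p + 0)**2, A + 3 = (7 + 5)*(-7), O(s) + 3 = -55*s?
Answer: 495/21508 ≈ 0.023015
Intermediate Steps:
O(s) = -3 - 55*s
A = -87 (A = -3 + (7 + 5)*(-7) = -3 + 12*(-7) = -3 - 84 = -87)
J(p) = p**2
l(c) = -495 (l(c) = 3**2*(-55) = 9*(-55) = -495)
l(A)/O(391) = -495/(-3 - 55*391) = -495/(-3 - 21505) = -495/(-21508) = -495*(-1/21508) = 495/21508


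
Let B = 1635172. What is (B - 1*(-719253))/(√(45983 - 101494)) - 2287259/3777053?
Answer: -2287259/3777053 - 2354425*I*√55511/55511 ≈ -0.60557 - 9993.0*I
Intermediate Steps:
(B - 1*(-719253))/(√(45983 - 101494)) - 2287259/3777053 = (1635172 - 1*(-719253))/(√(45983 - 101494)) - 2287259/3777053 = (1635172 + 719253)/(√(-55511)) - 2287259*1/3777053 = 2354425/((I*√55511)) - 2287259/3777053 = 2354425*(-I*√55511/55511) - 2287259/3777053 = -2354425*I*√55511/55511 - 2287259/3777053 = -2287259/3777053 - 2354425*I*√55511/55511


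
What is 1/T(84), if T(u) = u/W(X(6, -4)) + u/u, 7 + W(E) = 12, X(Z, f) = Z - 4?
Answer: 5/89 ≈ 0.056180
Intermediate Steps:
X(Z, f) = -4 + Z
W(E) = 5 (W(E) = -7 + 12 = 5)
T(u) = 1 + u/5 (T(u) = u/5 + u/u = u*(⅕) + 1 = u/5 + 1 = 1 + u/5)
1/T(84) = 1/(1 + (⅕)*84) = 1/(1 + 84/5) = 1/(89/5) = 5/89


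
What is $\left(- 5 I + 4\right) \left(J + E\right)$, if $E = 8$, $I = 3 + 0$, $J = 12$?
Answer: $-220$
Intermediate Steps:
$I = 3$
$\left(- 5 I + 4\right) \left(J + E\right) = \left(\left(-5\right) 3 + 4\right) \left(12 + 8\right) = \left(-15 + 4\right) 20 = \left(-11\right) 20 = -220$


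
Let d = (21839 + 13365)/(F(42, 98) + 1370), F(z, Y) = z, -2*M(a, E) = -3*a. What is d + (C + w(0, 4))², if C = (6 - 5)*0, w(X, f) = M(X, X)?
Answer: 8801/353 ≈ 24.932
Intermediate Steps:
M(a, E) = 3*a/2 (M(a, E) = -(-3)*a/2 = 3*a/2)
w(X, f) = 3*X/2
C = 0 (C = 1*0 = 0)
d = 8801/353 (d = (21839 + 13365)/(42 + 1370) = 35204/1412 = 35204*(1/1412) = 8801/353 ≈ 24.932)
d + (C + w(0, 4))² = 8801/353 + (0 + (3/2)*0)² = 8801/353 + (0 + 0)² = 8801/353 + 0² = 8801/353 + 0 = 8801/353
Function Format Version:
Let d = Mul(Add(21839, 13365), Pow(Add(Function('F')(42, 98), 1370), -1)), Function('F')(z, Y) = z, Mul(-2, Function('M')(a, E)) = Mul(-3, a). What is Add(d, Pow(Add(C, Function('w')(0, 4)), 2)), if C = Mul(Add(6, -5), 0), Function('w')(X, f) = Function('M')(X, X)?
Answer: Rational(8801, 353) ≈ 24.932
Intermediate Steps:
Function('M')(a, E) = Mul(Rational(3, 2), a) (Function('M')(a, E) = Mul(Rational(-1, 2), Mul(-3, a)) = Mul(Rational(3, 2), a))
Function('w')(X, f) = Mul(Rational(3, 2), X)
C = 0 (C = Mul(1, 0) = 0)
d = Rational(8801, 353) (d = Mul(Add(21839, 13365), Pow(Add(42, 1370), -1)) = Mul(35204, Pow(1412, -1)) = Mul(35204, Rational(1, 1412)) = Rational(8801, 353) ≈ 24.932)
Add(d, Pow(Add(C, Function('w')(0, 4)), 2)) = Add(Rational(8801, 353), Pow(Add(0, Mul(Rational(3, 2), 0)), 2)) = Add(Rational(8801, 353), Pow(Add(0, 0), 2)) = Add(Rational(8801, 353), Pow(0, 2)) = Add(Rational(8801, 353), 0) = Rational(8801, 353)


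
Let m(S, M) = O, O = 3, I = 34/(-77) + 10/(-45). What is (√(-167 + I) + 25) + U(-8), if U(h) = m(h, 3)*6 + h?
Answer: 35 + I*√8946707/231 ≈ 35.0 + 12.949*I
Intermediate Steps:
I = -460/693 (I = 34*(-1/77) + 10*(-1/45) = -34/77 - 2/9 = -460/693 ≈ -0.66378)
m(S, M) = 3
U(h) = 18 + h (U(h) = 3*6 + h = 18 + h)
(√(-167 + I) + 25) + U(-8) = (√(-167 - 460/693) + 25) + (18 - 8) = (√(-116191/693) + 25) + 10 = (I*√8946707/231 + 25) + 10 = (25 + I*√8946707/231) + 10 = 35 + I*√8946707/231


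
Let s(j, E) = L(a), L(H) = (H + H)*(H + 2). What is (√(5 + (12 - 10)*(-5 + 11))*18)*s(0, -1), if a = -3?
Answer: 108*√17 ≈ 445.30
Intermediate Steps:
L(H) = 2*H*(2 + H) (L(H) = (2*H)*(2 + H) = 2*H*(2 + H))
s(j, E) = 6 (s(j, E) = 2*(-3)*(2 - 3) = 2*(-3)*(-1) = 6)
(√(5 + (12 - 10)*(-5 + 11))*18)*s(0, -1) = (√(5 + (12 - 10)*(-5 + 11))*18)*6 = (√(5 + 2*6)*18)*6 = (√(5 + 12)*18)*6 = (√17*18)*6 = (18*√17)*6 = 108*√17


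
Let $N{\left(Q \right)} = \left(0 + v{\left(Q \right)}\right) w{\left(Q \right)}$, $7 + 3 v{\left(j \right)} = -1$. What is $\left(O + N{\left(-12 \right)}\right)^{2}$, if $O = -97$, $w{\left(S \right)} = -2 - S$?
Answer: $\frac{137641}{9} \approx 15293.0$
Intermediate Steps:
$v{\left(j \right)} = - \frac{8}{3}$ ($v{\left(j \right)} = - \frac{7}{3} + \frac{1}{3} \left(-1\right) = - \frac{7}{3} - \frac{1}{3} = - \frac{8}{3}$)
$N{\left(Q \right)} = \frac{16}{3} + \frac{8 Q}{3}$ ($N{\left(Q \right)} = \left(0 - \frac{8}{3}\right) \left(-2 - Q\right) = - \frac{8 \left(-2 - Q\right)}{3} = \frac{16}{3} + \frac{8 Q}{3}$)
$\left(O + N{\left(-12 \right)}\right)^{2} = \left(-97 + \left(\frac{16}{3} + \frac{8}{3} \left(-12\right)\right)\right)^{2} = \left(-97 + \left(\frac{16}{3} - 32\right)\right)^{2} = \left(-97 - \frac{80}{3}\right)^{2} = \left(- \frac{371}{3}\right)^{2} = \frac{137641}{9}$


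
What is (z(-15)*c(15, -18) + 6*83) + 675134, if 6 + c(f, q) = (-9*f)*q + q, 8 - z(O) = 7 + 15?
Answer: 641948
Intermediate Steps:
z(O) = -14 (z(O) = 8 - (7 + 15) = 8 - 1*22 = 8 - 22 = -14)
c(f, q) = -6 + q - 9*f*q (c(f, q) = -6 + ((-9*f)*q + q) = -6 + (-9*f*q + q) = -6 + (q - 9*f*q) = -6 + q - 9*f*q)
(z(-15)*c(15, -18) + 6*83) + 675134 = (-14*(-6 - 18 - 9*15*(-18)) + 6*83) + 675134 = (-14*(-6 - 18 + 2430) + 498) + 675134 = (-14*2406 + 498) + 675134 = (-33684 + 498) + 675134 = -33186 + 675134 = 641948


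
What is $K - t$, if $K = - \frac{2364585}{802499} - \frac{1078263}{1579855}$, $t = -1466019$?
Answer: $\frac{1858661284310250843}{1267832057645} \approx 1.466 \cdot 10^{6}$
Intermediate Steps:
$K = - \frac{4601006414412}{1267832057645}$ ($K = \left(-2364585\right) \frac{1}{802499} - \frac{1078263}{1579855} = - \frac{2364585}{802499} - \frac{1078263}{1579855} = - \frac{4601006414412}{1267832057645} \approx -3.629$)
$K - t = - \frac{4601006414412}{1267832057645} - -1466019 = - \frac{4601006414412}{1267832057645} + 1466019 = \frac{1858661284310250843}{1267832057645}$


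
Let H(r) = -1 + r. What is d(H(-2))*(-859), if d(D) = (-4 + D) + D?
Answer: 8590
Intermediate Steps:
d(D) = -4 + 2*D
d(H(-2))*(-859) = (-4 + 2*(-1 - 2))*(-859) = (-4 + 2*(-3))*(-859) = (-4 - 6)*(-859) = -10*(-859) = 8590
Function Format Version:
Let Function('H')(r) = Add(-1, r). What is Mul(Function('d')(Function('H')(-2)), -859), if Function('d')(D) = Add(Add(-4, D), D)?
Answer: 8590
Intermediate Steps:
Function('d')(D) = Add(-4, Mul(2, D))
Mul(Function('d')(Function('H')(-2)), -859) = Mul(Add(-4, Mul(2, Add(-1, -2))), -859) = Mul(Add(-4, Mul(2, -3)), -859) = Mul(Add(-4, -6), -859) = Mul(-10, -859) = 8590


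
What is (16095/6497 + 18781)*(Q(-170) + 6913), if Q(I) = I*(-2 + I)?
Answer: 4411976618556/6497 ≈ 6.7908e+8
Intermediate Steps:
(16095/6497 + 18781)*(Q(-170) + 6913) = (16095/6497 + 18781)*(-170*(-2 - 170) + 6913) = (16095*(1/6497) + 18781)*(-170*(-172) + 6913) = (16095/6497 + 18781)*(29240 + 6913) = (122036252/6497)*36153 = 4411976618556/6497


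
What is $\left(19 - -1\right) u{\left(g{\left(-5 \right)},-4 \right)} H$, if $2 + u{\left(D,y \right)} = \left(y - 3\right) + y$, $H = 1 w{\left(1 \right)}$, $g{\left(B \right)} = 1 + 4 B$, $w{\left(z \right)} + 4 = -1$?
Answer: $1300$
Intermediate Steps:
$w{\left(z \right)} = -5$ ($w{\left(z \right)} = -4 - 1 = -5$)
$H = -5$ ($H = 1 \left(-5\right) = -5$)
$u{\left(D,y \right)} = -5 + 2 y$ ($u{\left(D,y \right)} = -2 + \left(\left(y - 3\right) + y\right) = -2 + \left(\left(-3 + y\right) + y\right) = -2 + \left(-3 + 2 y\right) = -5 + 2 y$)
$\left(19 - -1\right) u{\left(g{\left(-5 \right)},-4 \right)} H = \left(19 - -1\right) \left(-5 + 2 \left(-4\right)\right) \left(-5\right) = \left(19 + 1\right) \left(-5 - 8\right) \left(-5\right) = 20 \left(-13\right) \left(-5\right) = \left(-260\right) \left(-5\right) = 1300$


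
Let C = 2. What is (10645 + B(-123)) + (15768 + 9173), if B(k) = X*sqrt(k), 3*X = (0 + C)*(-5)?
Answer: 35586 - 10*I*sqrt(123)/3 ≈ 35586.0 - 36.968*I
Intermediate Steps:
X = -10/3 (X = ((0 + 2)*(-5))/3 = (2*(-5))/3 = (1/3)*(-10) = -10/3 ≈ -3.3333)
B(k) = -10*sqrt(k)/3
(10645 + B(-123)) + (15768 + 9173) = (10645 - 10*I*sqrt(123)/3) + (15768 + 9173) = (10645 - 10*I*sqrt(123)/3) + 24941 = 35586 - 10*I*sqrt(123)/3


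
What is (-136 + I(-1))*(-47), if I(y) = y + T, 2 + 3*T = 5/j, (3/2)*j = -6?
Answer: 77879/12 ≈ 6489.9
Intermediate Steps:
j = -4 (j = (2/3)*(-6) = -4)
T = -13/12 (T = -2/3 + (5/(-4))/3 = -2/3 + (5*(-1/4))/3 = -2/3 + (1/3)*(-5/4) = -2/3 - 5/12 = -13/12 ≈ -1.0833)
I(y) = -13/12 + y (I(y) = y - 13/12 = -13/12 + y)
(-136 + I(-1))*(-47) = (-136 + (-13/12 - 1))*(-47) = (-136 - 25/12)*(-47) = -1657/12*(-47) = 77879/12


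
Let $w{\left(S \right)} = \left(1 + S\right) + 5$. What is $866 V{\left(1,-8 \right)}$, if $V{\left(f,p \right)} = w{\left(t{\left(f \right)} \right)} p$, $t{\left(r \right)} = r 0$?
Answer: $-41568$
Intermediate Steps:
$t{\left(r \right)} = 0$
$w{\left(S \right)} = 6 + S$
$V{\left(f,p \right)} = 6 p$ ($V{\left(f,p \right)} = \left(6 + 0\right) p = 6 p$)
$866 V{\left(1,-8 \right)} = 866 \cdot 6 \left(-8\right) = 866 \left(-48\right) = -41568$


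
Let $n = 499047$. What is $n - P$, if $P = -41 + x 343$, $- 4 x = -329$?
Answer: $\frac{1883505}{4} \approx 4.7088 \cdot 10^{5}$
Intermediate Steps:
$x = \frac{329}{4}$ ($x = \left(- \frac{1}{4}\right) \left(-329\right) = \frac{329}{4} \approx 82.25$)
$P = \frac{112683}{4}$ ($P = -41 + \frac{329}{4} \cdot 343 = -41 + \frac{112847}{4} = \frac{112683}{4} \approx 28171.0$)
$n - P = 499047 - \frac{112683}{4} = \frac{1883505}{4}$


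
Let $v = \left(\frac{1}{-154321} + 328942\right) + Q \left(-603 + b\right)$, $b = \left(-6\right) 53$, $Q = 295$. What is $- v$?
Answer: $- \frac{8834414286}{154321} \approx -57247.0$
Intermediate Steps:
$b = -318$
$v = \frac{8834414286}{154321}$ ($v = \left(\frac{1}{-154321} + 328942\right) + 295 \left(-603 - 318\right) = \left(- \frac{1}{154321} + 328942\right) + 295 \left(-921\right) = \frac{50762658381}{154321} - 271695 = \frac{8834414286}{154321} \approx 57247.0$)
$- v = \left(-1\right) \frac{8834414286}{154321} = - \frac{8834414286}{154321}$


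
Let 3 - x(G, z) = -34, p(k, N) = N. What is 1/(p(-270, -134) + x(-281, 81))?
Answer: -1/97 ≈ -0.010309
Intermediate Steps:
x(G, z) = 37 (x(G, z) = 3 - 1*(-34) = 3 + 34 = 37)
1/(p(-270, -134) + x(-281, 81)) = 1/(-134 + 37) = 1/(-97) = -1/97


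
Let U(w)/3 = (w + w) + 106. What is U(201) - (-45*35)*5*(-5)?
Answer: -37851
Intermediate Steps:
U(w) = 318 + 6*w (U(w) = 3*((w + w) + 106) = 3*(2*w + 106) = 3*(106 + 2*w) = 318 + 6*w)
U(201) - (-45*35)*5*(-5) = (318 + 6*201) - (-45*35)*5*(-5) = (318 + 1206) - (-1575)*(-25) = 1524 - 1*39375 = 1524 - 39375 = -37851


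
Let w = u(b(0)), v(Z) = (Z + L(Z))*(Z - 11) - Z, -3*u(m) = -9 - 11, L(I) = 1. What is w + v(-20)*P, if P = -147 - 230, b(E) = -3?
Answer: -688759/3 ≈ -2.2959e+5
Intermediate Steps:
u(m) = 20/3 (u(m) = -(-9 - 11)/3 = -⅓*(-20) = 20/3)
v(Z) = -Z + (1 + Z)*(-11 + Z) (v(Z) = (Z + 1)*(Z - 11) - Z = (1 + Z)*(-11 + Z) - Z = -Z + (1 + Z)*(-11 + Z))
w = 20/3 ≈ 6.6667
P = -377
w + v(-20)*P = 20/3 + (-11 + (-20)² - 11*(-20))*(-377) = 20/3 + (-11 + 400 + 220)*(-377) = 20/3 + 609*(-377) = 20/3 - 229593 = -688759/3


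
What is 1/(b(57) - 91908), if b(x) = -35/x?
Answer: -57/5238791 ≈ -1.0880e-5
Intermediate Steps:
1/(b(57) - 91908) = 1/(-35/57 - 91908) = 1/(-5238791/57) = -57/5238791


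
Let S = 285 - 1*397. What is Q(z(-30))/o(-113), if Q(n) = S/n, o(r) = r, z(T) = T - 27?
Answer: -112/6441 ≈ -0.017389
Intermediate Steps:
z(T) = -27 + T
S = -112 (S = 285 - 397 = -112)
Q(n) = -112/n
Q(z(-30))/o(-113) = -112/(-27 - 30)/(-113) = -112/(-57)*(-1/113) = -112*(-1/57)*(-1/113) = (112/57)*(-1/113) = -112/6441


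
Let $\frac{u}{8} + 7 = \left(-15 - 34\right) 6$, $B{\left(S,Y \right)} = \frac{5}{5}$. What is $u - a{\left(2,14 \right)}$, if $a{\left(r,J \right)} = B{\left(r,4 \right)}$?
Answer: $-2409$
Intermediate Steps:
$B{\left(S,Y \right)} = 1$ ($B{\left(S,Y \right)} = 5 \cdot \frac{1}{5} = 1$)
$u = -2408$ ($u = -56 + 8 \left(-15 - 34\right) 6 = -56 + 8 \left(\left(-49\right) 6\right) = -56 + 8 \left(-294\right) = -56 - 2352 = -2408$)
$a{\left(r,J \right)} = 1$
$u - a{\left(2,14 \right)} = -2408 - 1 = -2409$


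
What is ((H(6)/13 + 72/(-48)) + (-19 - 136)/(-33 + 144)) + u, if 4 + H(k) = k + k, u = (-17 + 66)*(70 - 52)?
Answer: 2538869/2886 ≈ 879.72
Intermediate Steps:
u = 882 (u = 49*18 = 882)
H(k) = -4 + 2*k (H(k) = -4 + (k + k) = -4 + 2*k)
((H(6)/13 + 72/(-48)) + (-19 - 136)/(-33 + 144)) + u = (((-4 + 2*6)/13 + 72/(-48)) + (-19 - 136)/(-33 + 144)) + 882 = (((-4 + 12)*(1/13) + 72*(-1/48)) - 155/111) + 882 = ((8*(1/13) - 3/2) - 155*1/111) + 882 = ((8/13 - 3/2) - 155/111) + 882 = (-23/26 - 155/111) + 882 = -6583/2886 + 882 = 2538869/2886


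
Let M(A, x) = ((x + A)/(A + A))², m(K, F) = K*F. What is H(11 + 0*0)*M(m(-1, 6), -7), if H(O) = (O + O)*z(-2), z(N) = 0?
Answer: 0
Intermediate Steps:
H(O) = 0 (H(O) = (O + O)*0 = (2*O)*0 = 0)
m(K, F) = F*K
M(A, x) = (A + x)²/(4*A²) (M(A, x) = ((A + x)/((2*A)))² = ((A + x)*(1/(2*A)))² = ((A + x)/(2*A))² = (A + x)²/(4*A²))
H(11 + 0*0)*M(m(-1, 6), -7) = 0*((6*(-1) - 7)²/(4*(6*(-1))²)) = 0*((¼)*(-6 - 7)²/(-6)²) = 0*((¼)*(1/36)*(-13)²) = 0*((¼)*(1/36)*169) = 0*(169/144) = 0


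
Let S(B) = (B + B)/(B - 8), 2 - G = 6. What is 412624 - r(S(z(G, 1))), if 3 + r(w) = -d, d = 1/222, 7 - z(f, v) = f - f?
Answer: 91603195/222 ≈ 4.1263e+5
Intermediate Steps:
G = -4 (G = 2 - 1*6 = 2 - 6 = -4)
z(f, v) = 7 (z(f, v) = 7 - (f - f) = 7 - 1*0 = 7 + 0 = 7)
S(B) = 2*B/(-8 + B) (S(B) = (2*B)/(-8 + B) = 2*B/(-8 + B))
d = 1/222 ≈ 0.0045045
r(w) = -667/222 (r(w) = -3 - 1*1/222 = -3 - 1/222 = -667/222)
412624 - r(S(z(G, 1))) = 412624 - 1*(-667/222) = 412624 + 667/222 = 91603195/222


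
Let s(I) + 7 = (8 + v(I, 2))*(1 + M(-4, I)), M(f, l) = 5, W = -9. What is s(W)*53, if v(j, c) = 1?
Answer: 2491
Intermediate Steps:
s(I) = 47 (s(I) = -7 + (8 + 1)*(1 + 5) = -7 + 9*6 = -7 + 54 = 47)
s(W)*53 = 47*53 = 2491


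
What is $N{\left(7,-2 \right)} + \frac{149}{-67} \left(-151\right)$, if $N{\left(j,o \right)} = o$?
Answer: $\frac{22365}{67} \approx 333.81$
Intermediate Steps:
$N{\left(7,-2 \right)} + \frac{149}{-67} \left(-151\right) = -2 + \frac{149}{-67} \left(-151\right) = -2 + 149 \left(- \frac{1}{67}\right) \left(-151\right) = -2 - - \frac{22499}{67} = -2 + \frac{22499}{67} = \frac{22365}{67}$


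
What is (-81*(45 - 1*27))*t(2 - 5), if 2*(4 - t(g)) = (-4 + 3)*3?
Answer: -8019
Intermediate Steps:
t(g) = 11/2 (t(g) = 4 - (-4 + 3)*3/2 = 4 - (-1)*3/2 = 4 - ½*(-3) = 4 + 3/2 = 11/2)
(-81*(45 - 1*27))*t(2 - 5) = -81*(45 - 1*27)*(11/2) = -81*(45 - 27)*(11/2) = -81*18*(11/2) = -1458*11/2 = -8019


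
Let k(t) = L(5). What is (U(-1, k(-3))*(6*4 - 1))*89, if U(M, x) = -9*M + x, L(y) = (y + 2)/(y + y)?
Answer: 198559/10 ≈ 19856.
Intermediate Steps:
L(y) = (2 + y)/(2*y) (L(y) = (2 + y)/((2*y)) = (2 + y)*(1/(2*y)) = (2 + y)/(2*y))
k(t) = 7/10 (k(t) = (½)*(2 + 5)/5 = (½)*(⅕)*7 = 7/10)
U(M, x) = x - 9*M
(U(-1, k(-3))*(6*4 - 1))*89 = ((7/10 - 9*(-1))*(6*4 - 1))*89 = ((7/10 + 9)*(24 - 1))*89 = ((97/10)*23)*89 = (2231/10)*89 = 198559/10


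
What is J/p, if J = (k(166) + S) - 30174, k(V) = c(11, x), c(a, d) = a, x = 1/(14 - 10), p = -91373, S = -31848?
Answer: 62011/91373 ≈ 0.67866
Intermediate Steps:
x = ¼ (x = 1/4 = ¼ ≈ 0.25000)
k(V) = 11
J = -62011 (J = (11 - 31848) - 30174 = -31837 - 30174 = -62011)
J/p = -62011/(-91373) = -62011*(-1/91373) = 62011/91373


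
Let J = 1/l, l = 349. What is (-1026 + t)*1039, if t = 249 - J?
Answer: -281749786/349 ≈ -8.0731e+5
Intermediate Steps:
J = 1/349 ≈ 0.0028653
t = 86900/349 (t = 249 - 1*1/349 = 249 - 1/349 = 86900/349 ≈ 249.00)
(-1026 + t)*1039 = (-1026 + 86900/349)*1039 = -271174/349*1039 = -281749786/349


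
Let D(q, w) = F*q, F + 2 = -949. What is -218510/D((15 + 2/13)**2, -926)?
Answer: 36928190/36907359 ≈ 1.0006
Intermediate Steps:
F = -951 (F = -2 - 949 = -951)
D(q, w) = -951*q
-218510/D((15 + 2/13)**2, -926) = -218510*(-1/(951*(15 + 2/13)**2)) = -218510/((-951*(197/13)**2)) = -218510/((-951*38809/169)) = -218510/(-36907359/169) = -218510*(-169/36907359) = 36928190/36907359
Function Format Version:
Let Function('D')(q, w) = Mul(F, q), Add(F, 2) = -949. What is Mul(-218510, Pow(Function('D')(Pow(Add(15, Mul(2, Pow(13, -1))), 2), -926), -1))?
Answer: Rational(36928190, 36907359) ≈ 1.0006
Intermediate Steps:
F = -951 (F = Add(-2, -949) = -951)
Function('D')(q, w) = Mul(-951, q)
Mul(-218510, Pow(Function('D')(Pow(Add(15, Mul(2, Pow(13, -1))), 2), -926), -1)) = Mul(-218510, Pow(Mul(-951, Pow(Add(15, Mul(2, Pow(13, -1))), 2)), -1)) = Mul(-218510, Pow(Mul(-951, Pow(Add(15, Mul(2, Rational(1, 13))), 2)), -1)) = Mul(-218510, Pow(Mul(-951, Pow(Add(15, Rational(2, 13)), 2)), -1)) = Mul(-218510, Pow(Mul(-951, Pow(Rational(197, 13), 2)), -1)) = Mul(-218510, Pow(Mul(-951, Rational(38809, 169)), -1)) = Mul(-218510, Pow(Rational(-36907359, 169), -1)) = Mul(-218510, Rational(-169, 36907359)) = Rational(36928190, 36907359)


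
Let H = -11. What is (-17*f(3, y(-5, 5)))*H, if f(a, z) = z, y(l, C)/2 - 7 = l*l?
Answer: 11968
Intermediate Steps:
y(l, C) = 14 + 2*l² (y(l, C) = 14 + 2*(l*l) = 14 + 2*l²)
(-17*f(3, y(-5, 5)))*H = -17*(14 + 2*(-5)²)*(-11) = -17*(14 + 2*25)*(-11) = -17*(14 + 50)*(-11) = -17*64*(-11) = -1088*(-11) = 11968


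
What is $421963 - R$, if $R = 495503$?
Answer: $-73540$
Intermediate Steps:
$421963 - R = 421963 - 495503 = -73540$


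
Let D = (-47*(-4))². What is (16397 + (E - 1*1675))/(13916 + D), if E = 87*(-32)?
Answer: 5969/24630 ≈ 0.24235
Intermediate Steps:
D = 35344 (D = 188² = 35344)
E = -2784
(16397 + (E - 1*1675))/(13916 + D) = (16397 + (-2784 - 1*1675))/(13916 + 35344) = (16397 + (-2784 - 1675))/49260 = (16397 - 4459)*(1/49260) = 11938*(1/49260) = 5969/24630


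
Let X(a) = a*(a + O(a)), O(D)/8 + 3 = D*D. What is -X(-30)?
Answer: 214380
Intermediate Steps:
O(D) = -24 + 8*D² (O(D) = -24 + 8*(D*D) = -24 + 8*D²)
X(a) = a*(-24 + a + 8*a²) (X(a) = a*(a + (-24 + 8*a²)) = a*(-24 + a + 8*a²))
-X(-30) = -(-30)*(-24 - 30 + 8*(-30)²) = -(-30)*(-24 - 30 + 8*900) = -(-30)*(-24 - 30 + 7200) = -(-30)*7146 = -1*(-214380) = 214380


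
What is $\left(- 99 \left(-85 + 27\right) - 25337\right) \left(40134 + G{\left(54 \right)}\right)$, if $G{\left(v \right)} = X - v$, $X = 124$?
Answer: $-787797380$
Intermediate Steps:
$G{\left(v \right)} = 124 - v$
$\left(- 99 \left(-85 + 27\right) - 25337\right) \left(40134 + G{\left(54 \right)}\right) = \left(- 99 \left(-85 + 27\right) - 25337\right) \left(40134 + \left(124 - 54\right)\right) = \left(\left(-99\right) \left(-58\right) - 25337\right) \left(40134 + \left(124 - 54\right)\right) = \left(5742 - 25337\right) \left(40134 + 70\right) = \left(-19595\right) 40204 = -787797380$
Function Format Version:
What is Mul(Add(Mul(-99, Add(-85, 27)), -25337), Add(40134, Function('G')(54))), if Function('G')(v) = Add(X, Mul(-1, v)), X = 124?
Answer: -787797380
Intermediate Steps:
Function('G')(v) = Add(124, Mul(-1, v))
Mul(Add(Mul(-99, Add(-85, 27)), -25337), Add(40134, Function('G')(54))) = Mul(Add(Mul(-99, Add(-85, 27)), -25337), Add(40134, Add(124, Mul(-1, 54)))) = Mul(Add(Mul(-99, -58), -25337), Add(40134, Add(124, -54))) = Mul(Add(5742, -25337), Add(40134, 70)) = Mul(-19595, 40204) = -787797380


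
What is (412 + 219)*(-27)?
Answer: -17037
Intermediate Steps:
(412 + 219)*(-27) = 631*(-27) = -17037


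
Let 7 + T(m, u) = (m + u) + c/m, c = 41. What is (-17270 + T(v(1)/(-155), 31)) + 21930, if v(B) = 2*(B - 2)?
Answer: 2437069/310 ≈ 7861.5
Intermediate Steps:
v(B) = -4 + 2*B (v(B) = 2*(-2 + B) = -4 + 2*B)
T(m, u) = -7 + m + u + 41/m (T(m, u) = -7 + ((m + u) + 41/m) = -7 + (m + u + 41/m) = -7 + m + u + 41/m)
(-17270 + T(v(1)/(-155), 31)) + 21930 = (-17270 + (-7 + (-4 + 2*1)/(-155) + 31 + 41/(((-4 + 2*1)/(-155))))) + 21930 = (-17270 + (-7 + (-4 + 2)*(-1/155) + 31 + 41/(((-4 + 2)*(-1/155))))) + 21930 = (-17270 + (-7 - 2*(-1/155) + 31 + 41/((-2*(-1/155))))) + 21930 = (-17270 + (-7 + 2/155 + 31 + 41/(2/155))) + 21930 = (-17270 + (-7 + 2/155 + 31 + 41*(155/2))) + 21930 = (-17270 + (-7 + 2/155 + 31 + 6355/2)) + 21930 = (-17270 + 992469/310) + 21930 = -4361231/310 + 21930 = 2437069/310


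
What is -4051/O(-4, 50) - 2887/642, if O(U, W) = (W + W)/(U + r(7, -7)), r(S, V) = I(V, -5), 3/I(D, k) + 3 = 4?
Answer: 1156021/32100 ≈ 36.013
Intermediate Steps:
I(D, k) = 3 (I(D, k) = 3/(-3 + 4) = 3/1 = 3*1 = 3)
r(S, V) = 3
O(U, W) = 2*W/(3 + U) (O(U, W) = (W + W)/(U + 3) = (2*W)/(3 + U) = 2*W/(3 + U))
-4051/O(-4, 50) - 2887/642 = -4051/(2*50/(3 - 4)) - 2887/642 = -4051/(2*50/(-1)) - 2887*1/642 = -4051/(2*50*(-1)) - 2887/642 = -4051/(-100) - 2887/642 = -4051*(-1/100) - 2887/642 = 4051/100 - 2887/642 = 1156021/32100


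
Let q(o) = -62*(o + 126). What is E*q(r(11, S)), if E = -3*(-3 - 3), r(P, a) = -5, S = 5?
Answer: -135036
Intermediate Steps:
q(o) = -7812 - 62*o (q(o) = -62*(126 + o) = -7812 - 62*o)
E = 18 (E = -3*(-6) = 18)
E*q(r(11, S)) = 18*(-7812 - 62*(-5)) = 18*(-7812 + 310) = 18*(-7502) = -135036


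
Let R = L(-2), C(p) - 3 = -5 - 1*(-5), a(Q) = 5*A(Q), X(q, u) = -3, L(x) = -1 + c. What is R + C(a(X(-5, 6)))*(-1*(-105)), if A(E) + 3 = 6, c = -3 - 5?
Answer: 306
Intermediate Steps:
c = -8
A(E) = 3 (A(E) = -3 + 6 = 3)
L(x) = -9 (L(x) = -1 - 8 = -9)
a(Q) = 15 (a(Q) = 5*3 = 15)
C(p) = 3 (C(p) = 3 + (-5 - 1*(-5)) = 3 + (-5 + 5) = 3 + 0 = 3)
R = -9
R + C(a(X(-5, 6)))*(-1*(-105)) = -9 + 3*(-1*(-105)) = -9 + 3*105 = -9 + 315 = 306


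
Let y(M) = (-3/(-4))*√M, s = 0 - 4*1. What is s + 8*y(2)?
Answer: -4 + 6*√2 ≈ 4.4853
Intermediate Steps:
s = -4 (s = 0 - 4 = -4)
y(M) = 3*√M/4 (y(M) = (-3*(-¼))*√M = 3*√M/4)
s + 8*y(2) = -4 + 8*(3*√2/4) = -4 + 6*√2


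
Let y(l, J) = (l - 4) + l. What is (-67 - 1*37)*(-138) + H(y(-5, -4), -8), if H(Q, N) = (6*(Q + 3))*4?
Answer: 14088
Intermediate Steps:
y(l, J) = -4 + 2*l (y(l, J) = (-4 + l) + l = -4 + 2*l)
H(Q, N) = 72 + 24*Q (H(Q, N) = (6*(3 + Q))*4 = (18 + 6*Q)*4 = 72 + 24*Q)
(-67 - 1*37)*(-138) + H(y(-5, -4), -8) = (-67 - 1*37)*(-138) + (72 + 24*(-4 + 2*(-5))) = (-67 - 37)*(-138) + (72 + 24*(-4 - 10)) = -104*(-138) + (72 + 24*(-14)) = 14352 + (72 - 336) = 14352 - 264 = 14088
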